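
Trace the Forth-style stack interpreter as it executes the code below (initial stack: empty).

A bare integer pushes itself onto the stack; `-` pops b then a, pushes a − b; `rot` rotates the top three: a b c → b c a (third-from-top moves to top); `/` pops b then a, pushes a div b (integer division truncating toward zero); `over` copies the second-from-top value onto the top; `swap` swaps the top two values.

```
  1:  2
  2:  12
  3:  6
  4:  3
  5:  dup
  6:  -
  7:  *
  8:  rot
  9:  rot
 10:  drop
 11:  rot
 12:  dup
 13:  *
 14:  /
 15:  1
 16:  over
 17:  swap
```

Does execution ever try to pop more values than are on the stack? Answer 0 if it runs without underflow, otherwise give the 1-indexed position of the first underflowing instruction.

11

2     [2]
12    [2, 12]
6     [2, 12, 6]
3     [2, 12, 6, 3]
dup   [2, 12, 6, 3, 3]
-     [2, 12, 6, 0]
*     [2, 12, 0]
rot   [12, 0, 2]
rot   [0, 2, 12]
drop  [0, 2]
rot  — needs 3 operands, stack has 2 → underflow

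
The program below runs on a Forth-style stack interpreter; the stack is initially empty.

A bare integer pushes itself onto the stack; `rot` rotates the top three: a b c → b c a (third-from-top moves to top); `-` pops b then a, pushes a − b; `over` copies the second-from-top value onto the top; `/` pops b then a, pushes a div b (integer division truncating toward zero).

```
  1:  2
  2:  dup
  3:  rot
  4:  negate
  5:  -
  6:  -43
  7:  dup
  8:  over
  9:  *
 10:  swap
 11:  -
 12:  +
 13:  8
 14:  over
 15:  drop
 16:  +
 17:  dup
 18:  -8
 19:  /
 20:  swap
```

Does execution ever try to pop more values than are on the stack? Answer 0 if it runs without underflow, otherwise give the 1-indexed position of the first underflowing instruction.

2    2
dup  2 2
rot  — needs 3 operands, stack has 2 → underflow

3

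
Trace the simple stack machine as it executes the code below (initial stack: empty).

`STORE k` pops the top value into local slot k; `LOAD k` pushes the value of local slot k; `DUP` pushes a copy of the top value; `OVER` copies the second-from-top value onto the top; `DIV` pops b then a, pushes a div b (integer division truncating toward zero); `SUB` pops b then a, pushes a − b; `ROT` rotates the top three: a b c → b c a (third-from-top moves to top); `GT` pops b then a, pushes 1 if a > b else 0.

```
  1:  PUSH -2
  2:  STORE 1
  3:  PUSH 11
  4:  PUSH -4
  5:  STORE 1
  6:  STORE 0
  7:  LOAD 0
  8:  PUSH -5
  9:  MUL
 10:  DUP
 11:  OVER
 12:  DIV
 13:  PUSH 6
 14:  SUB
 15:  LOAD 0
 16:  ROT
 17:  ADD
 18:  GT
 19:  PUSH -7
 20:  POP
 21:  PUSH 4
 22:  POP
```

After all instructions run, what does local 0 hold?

11

PUSH -2  -2
STORE 1  (empty)
PUSH 11  11
PUSH -4  11 -4
STORE 1  11
STORE 0  (empty)
LOAD 0   11
PUSH -5  11 -5
MUL      -55
DUP      -55 -55
OVER     -55 -55 -55
DIV      -55 1
PUSH 6   -55 1 6
SUB      -55 -5
LOAD 0   -55 -5 11
ROT      -5 11 -55
ADD      -5 -44
GT       1
PUSH -7  1 -7
POP      1
PUSH 4   1 4
POP      1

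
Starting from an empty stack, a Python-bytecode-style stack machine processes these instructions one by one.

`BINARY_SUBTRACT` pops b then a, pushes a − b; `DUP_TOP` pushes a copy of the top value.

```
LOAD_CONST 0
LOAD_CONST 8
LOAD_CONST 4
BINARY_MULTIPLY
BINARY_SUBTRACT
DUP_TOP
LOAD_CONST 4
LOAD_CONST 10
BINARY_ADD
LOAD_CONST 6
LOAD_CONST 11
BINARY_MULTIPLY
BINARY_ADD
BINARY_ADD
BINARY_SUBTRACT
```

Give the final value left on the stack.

-80

LOAD_CONST 0    -> 0
LOAD_CONST 8    -> 0 8
LOAD_CONST 4    -> 0 8 4
BINARY_MULTIPLY -> 0 32
BINARY_SUBTRACT -> -32
DUP_TOP         -> -32 -32
LOAD_CONST 4    -> -32 -32 4
LOAD_CONST 10   -> -32 -32 4 10
BINARY_ADD      -> -32 -32 14
LOAD_CONST 6    -> -32 -32 14 6
LOAD_CONST 11   -> -32 -32 14 6 11
BINARY_MULTIPLY -> -32 -32 14 66
BINARY_ADD      -> -32 -32 80
BINARY_ADD      -> -32 48
BINARY_SUBTRACT -> -80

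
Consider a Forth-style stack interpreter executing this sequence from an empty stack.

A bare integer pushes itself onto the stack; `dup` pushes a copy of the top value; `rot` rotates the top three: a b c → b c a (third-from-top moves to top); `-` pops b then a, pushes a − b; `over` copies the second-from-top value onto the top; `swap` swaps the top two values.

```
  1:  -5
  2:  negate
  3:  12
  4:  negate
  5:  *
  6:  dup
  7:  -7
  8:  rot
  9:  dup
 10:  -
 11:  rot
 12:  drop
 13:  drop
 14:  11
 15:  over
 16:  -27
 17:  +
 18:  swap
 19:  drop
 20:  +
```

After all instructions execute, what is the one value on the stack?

-41

-5     : [-5]
negate : [5]
12     : [5, 12]
negate : [5, -12]
*      : [-60]
dup    : [-60, -60]
-7     : [-60, -60, -7]
rot    : [-60, -7, -60]
dup    : [-60, -7, -60, -60]
-      : [-60, -7, 0]
rot    : [-7, 0, -60]
drop   : [-7, 0]
drop   : [-7]
11     : [-7, 11]
over   : [-7, 11, -7]
-27    : [-7, 11, -7, -27]
+      : [-7, 11, -34]
swap   : [-7, -34, 11]
drop   : [-7, -34]
+      : [-41]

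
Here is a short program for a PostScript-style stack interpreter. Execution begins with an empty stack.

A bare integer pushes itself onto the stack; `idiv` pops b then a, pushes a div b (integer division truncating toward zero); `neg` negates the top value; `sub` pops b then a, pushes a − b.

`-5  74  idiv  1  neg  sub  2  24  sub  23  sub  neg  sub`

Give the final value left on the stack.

-5   : [-5]
74   : [-5, 74]
idiv : [0]
1    : [0, 1]
neg  : [0, -1]
sub  : [1]
2    : [1, 2]
24   : [1, 2, 24]
sub  : [1, -22]
23   : [1, -22, 23]
sub  : [1, -45]
neg  : [1, 45]
sub  : [-44]

-44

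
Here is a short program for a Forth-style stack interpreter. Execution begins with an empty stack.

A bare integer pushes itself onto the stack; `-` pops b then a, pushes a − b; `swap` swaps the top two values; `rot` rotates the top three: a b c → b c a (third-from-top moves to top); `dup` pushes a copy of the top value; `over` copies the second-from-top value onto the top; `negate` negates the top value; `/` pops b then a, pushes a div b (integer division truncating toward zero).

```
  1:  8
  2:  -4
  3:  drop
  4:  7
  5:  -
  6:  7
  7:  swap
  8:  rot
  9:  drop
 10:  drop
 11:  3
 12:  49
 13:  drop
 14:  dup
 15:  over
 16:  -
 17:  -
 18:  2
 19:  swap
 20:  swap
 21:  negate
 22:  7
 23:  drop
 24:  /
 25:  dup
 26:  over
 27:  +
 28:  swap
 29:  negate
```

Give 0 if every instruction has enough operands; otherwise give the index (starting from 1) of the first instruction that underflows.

8    → [8]
-4   → [8, -4]
drop → [8]
7    → [8, 7]
-    → [1]
7    → [1, 7]
swap → [7, 1]
rot  — needs 3 operands, stack has 2 → underflow

8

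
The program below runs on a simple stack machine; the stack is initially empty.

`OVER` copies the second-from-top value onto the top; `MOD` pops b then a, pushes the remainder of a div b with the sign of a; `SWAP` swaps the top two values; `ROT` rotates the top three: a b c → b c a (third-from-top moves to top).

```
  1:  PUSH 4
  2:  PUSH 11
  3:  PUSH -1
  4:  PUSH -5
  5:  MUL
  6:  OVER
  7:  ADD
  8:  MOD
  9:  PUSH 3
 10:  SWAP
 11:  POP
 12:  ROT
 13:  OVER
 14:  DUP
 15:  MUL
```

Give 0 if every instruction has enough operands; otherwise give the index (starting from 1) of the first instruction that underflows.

PUSH 4  : 4
PUSH 11 : 4 11
PUSH -1 : 4 11 -1
PUSH -5 : 4 11 -1 -5
MUL     : 4 11 5
OVER    : 4 11 5 11
ADD     : 4 11 16
MOD     : 4 11
PUSH 3  : 4 11 3
SWAP    : 4 3 11
POP     : 4 3
ROT  — needs 3 operands, stack has 2 → underflow

12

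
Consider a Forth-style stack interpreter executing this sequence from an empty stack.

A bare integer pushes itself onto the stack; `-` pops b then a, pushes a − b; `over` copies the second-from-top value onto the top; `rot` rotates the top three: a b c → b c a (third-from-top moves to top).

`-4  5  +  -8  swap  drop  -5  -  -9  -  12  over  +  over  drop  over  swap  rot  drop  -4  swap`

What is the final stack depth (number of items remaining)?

3

-4   : [-4]
5    : [-4, 5]
+    : [1]
-8   : [1, -8]
swap : [-8, 1]
drop : [-8]
-5   : [-8, -5]
-    : [-3]
-9   : [-3, -9]
-    : [6]
12   : [6, 12]
over : [6, 12, 6]
+    : [6, 18]
over : [6, 18, 6]
drop : [6, 18]
over : [6, 18, 6]
swap : [6, 6, 18]
rot  : [6, 18, 6]
drop : [6, 18]
-4   : [6, 18, -4]
swap : [6, -4, 18]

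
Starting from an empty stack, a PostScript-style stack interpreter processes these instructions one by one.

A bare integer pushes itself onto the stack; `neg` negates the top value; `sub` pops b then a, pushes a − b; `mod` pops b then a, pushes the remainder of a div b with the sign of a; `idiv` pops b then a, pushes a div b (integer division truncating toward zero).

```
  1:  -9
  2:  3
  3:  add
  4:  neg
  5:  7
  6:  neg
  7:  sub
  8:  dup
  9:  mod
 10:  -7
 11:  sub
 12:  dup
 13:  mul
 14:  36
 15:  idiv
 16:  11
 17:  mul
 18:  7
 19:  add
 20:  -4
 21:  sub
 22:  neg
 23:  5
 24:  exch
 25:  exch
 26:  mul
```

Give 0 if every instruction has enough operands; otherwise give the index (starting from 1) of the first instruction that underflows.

-9   : -9
3    : -9 3
add  : -6
neg  : 6
7    : 6 7
neg  : 6 -7
sub  : 13
dup  : 13 13
mod  : 0
-7   : 0 -7
sub  : 7
dup  : 7 7
mul  : 49
36   : 49 36
idiv : 1
11   : 1 11
mul  : 11
7    : 11 7
add  : 18
-4   : 18 -4
sub  : 22
neg  : -22
5    : -22 5
exch : 5 -22
exch : -22 5
mul  : -110

0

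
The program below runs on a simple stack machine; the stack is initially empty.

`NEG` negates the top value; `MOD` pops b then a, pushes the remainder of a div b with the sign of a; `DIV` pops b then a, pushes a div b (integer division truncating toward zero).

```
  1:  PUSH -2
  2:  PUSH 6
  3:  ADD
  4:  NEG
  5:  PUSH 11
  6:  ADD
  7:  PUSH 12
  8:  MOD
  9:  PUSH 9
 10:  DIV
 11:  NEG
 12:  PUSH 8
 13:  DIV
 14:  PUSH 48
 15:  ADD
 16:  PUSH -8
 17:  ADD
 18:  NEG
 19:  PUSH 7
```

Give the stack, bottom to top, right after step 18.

[-40]

PUSH -2  -2
PUSH 6   -2 6
ADD      4
NEG      -4
PUSH 11  -4 11
ADD      7
PUSH 12  7 12
MOD      7
PUSH 9   7 9
DIV      0
NEG      0
PUSH 8   0 8
DIV      0
PUSH 48  0 48
ADD      48
PUSH -8  48 -8
ADD      40
NEG      -40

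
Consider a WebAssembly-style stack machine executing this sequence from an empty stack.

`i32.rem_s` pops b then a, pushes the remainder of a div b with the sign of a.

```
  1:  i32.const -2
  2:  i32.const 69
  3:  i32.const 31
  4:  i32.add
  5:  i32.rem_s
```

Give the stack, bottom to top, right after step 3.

i32.const -2 : -2
i32.const 69 : -2 69
i32.const 31 : -2 69 31

[-2, 69, 31]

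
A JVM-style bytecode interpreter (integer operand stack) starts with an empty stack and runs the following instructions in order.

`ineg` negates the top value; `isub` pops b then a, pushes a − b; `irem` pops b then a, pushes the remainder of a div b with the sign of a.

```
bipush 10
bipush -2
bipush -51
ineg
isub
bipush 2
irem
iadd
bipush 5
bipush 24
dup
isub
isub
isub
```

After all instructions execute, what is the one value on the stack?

bipush 10   10
bipush -2   10 -2
bipush -51  10 -2 -51
ineg        10 -2 51
isub        10 -53
bipush 2    10 -53 2
irem        10 -1
iadd        9
bipush 5    9 5
bipush 24   9 5 24
dup         9 5 24 24
isub        9 5 0
isub        9 5
isub        4

4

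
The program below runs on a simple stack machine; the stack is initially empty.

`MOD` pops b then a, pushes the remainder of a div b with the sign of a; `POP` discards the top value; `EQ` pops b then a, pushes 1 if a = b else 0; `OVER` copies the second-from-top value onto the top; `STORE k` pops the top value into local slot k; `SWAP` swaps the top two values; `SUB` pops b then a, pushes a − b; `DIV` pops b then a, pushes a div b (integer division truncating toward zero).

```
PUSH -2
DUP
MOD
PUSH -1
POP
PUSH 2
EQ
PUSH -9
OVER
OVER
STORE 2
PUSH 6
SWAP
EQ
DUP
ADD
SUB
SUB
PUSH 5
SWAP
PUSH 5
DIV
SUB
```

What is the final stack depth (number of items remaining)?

1

PUSH -2 -> [-2]
DUP     -> [-2, -2]
MOD     -> [0]
PUSH -1 -> [0, -1]
POP     -> [0]
PUSH 2  -> [0, 2]
EQ      -> [0]
PUSH -9 -> [0, -9]
OVER    -> [0, -9, 0]
OVER    -> [0, -9, 0, -9]
STORE 2 -> [0, -9, 0]
PUSH 6  -> [0, -9, 0, 6]
SWAP    -> [0, -9, 6, 0]
EQ      -> [0, -9, 0]
DUP     -> [0, -9, 0, 0]
ADD     -> [0, -9, 0]
SUB     -> [0, -9]
SUB     -> [9]
PUSH 5  -> [9, 5]
SWAP    -> [5, 9]
PUSH 5  -> [5, 9, 5]
DIV     -> [5, 1]
SUB     -> [4]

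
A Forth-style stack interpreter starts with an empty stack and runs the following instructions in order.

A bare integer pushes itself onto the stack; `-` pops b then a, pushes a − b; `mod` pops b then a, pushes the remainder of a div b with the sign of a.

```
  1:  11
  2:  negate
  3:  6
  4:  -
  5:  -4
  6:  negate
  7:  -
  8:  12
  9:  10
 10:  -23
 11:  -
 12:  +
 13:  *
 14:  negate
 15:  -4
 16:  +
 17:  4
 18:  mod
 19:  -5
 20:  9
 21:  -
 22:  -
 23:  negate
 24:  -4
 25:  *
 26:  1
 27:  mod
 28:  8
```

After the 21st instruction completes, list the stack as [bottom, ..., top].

[1, -14]

11     : 11
negate : -11
6      : -11 6
-      : -17
-4     : -17 -4
negate : -17 4
-      : -21
12     : -21 12
10     : -21 12 10
-23    : -21 12 10 -23
-      : -21 12 33
+      : -21 45
*      : -945
negate : 945
-4     : 945 -4
+      : 941
4      : 941 4
mod    : 1
-5     : 1 -5
9      : 1 -5 9
-      : 1 -14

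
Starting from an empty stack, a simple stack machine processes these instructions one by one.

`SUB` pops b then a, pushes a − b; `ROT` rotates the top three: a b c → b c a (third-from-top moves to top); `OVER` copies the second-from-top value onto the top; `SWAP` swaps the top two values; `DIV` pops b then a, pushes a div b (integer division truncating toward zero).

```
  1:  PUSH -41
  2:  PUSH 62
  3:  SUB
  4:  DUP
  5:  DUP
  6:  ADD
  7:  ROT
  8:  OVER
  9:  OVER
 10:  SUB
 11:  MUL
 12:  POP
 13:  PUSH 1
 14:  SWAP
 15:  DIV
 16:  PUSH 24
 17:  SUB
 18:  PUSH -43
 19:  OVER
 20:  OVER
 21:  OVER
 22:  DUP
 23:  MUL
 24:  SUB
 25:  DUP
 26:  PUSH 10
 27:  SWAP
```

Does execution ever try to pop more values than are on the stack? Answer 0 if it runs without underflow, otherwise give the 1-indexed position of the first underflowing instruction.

PUSH -41 → -41
PUSH 62  → -41 62
SUB      → -103
DUP      → -103 -103
DUP      → -103 -103 -103
ADD      → -103 -206
ROT  — needs 3 operands, stack has 2 → underflow

7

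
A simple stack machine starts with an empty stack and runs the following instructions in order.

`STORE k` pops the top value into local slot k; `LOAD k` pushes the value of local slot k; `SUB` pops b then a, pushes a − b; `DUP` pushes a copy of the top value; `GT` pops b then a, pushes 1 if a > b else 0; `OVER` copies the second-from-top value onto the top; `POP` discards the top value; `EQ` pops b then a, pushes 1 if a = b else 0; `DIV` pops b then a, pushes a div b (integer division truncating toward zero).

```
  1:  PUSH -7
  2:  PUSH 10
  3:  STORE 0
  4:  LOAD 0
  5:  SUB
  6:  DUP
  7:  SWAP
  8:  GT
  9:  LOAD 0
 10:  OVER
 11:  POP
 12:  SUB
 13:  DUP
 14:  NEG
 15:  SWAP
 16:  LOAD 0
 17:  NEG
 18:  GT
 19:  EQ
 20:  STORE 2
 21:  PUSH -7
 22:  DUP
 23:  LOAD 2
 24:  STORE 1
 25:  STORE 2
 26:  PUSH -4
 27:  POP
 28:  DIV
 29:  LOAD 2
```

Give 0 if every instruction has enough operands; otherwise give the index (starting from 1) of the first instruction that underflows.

28

PUSH -7 -> -7
PUSH 10 -> -7 10
STORE 0 -> -7
LOAD 0  -> -7 10
SUB     -> -17
DUP     -> -17 -17
SWAP    -> -17 -17
GT      -> 0
LOAD 0  -> 0 10
OVER    -> 0 10 0
POP     -> 0 10
SUB     -> -10
DUP     -> -10 -10
NEG     -> -10 10
SWAP    -> 10 -10
LOAD 0  -> 10 -10 10
NEG     -> 10 -10 -10
GT      -> 10 0
EQ      -> 0
STORE 2 -> (empty)
PUSH -7 -> -7
DUP     -> -7 -7
LOAD 2  -> -7 -7 0
STORE 1 -> -7 -7
STORE 2 -> -7
PUSH -4 -> -7 -4
POP     -> -7
DIV  — needs 2 operands, stack has 1 → underflow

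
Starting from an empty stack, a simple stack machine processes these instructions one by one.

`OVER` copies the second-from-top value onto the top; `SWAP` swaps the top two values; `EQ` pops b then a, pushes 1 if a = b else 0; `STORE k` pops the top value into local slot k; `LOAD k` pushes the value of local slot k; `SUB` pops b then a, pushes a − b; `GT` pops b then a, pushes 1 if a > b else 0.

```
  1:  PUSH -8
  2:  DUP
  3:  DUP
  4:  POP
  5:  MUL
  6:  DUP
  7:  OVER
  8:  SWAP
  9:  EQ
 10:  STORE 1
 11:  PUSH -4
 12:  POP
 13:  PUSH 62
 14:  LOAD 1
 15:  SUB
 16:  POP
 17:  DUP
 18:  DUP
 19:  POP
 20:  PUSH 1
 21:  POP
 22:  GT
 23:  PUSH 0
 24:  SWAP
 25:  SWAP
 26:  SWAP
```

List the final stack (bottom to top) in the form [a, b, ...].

PUSH -8  -8
DUP      -8 -8
DUP      -8 -8 -8
POP      -8 -8
MUL      64
DUP      64 64
OVER     64 64 64
SWAP     64 64 64
EQ       64 1
STORE 1  64
PUSH -4  64 -4
POP      64
PUSH 62  64 62
LOAD 1   64 62 1
SUB      64 61
POP      64
DUP      64 64
DUP      64 64 64
POP      64 64
PUSH 1   64 64 1
POP      64 64
GT       0
PUSH 0   0 0
SWAP     0 0
SWAP     0 0
SWAP     0 0

[0, 0]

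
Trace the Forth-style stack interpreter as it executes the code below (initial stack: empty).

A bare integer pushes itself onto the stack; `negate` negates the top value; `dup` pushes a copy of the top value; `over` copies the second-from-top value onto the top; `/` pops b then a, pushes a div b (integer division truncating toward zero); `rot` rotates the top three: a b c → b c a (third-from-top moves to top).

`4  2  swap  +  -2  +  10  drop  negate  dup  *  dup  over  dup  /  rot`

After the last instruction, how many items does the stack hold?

3

4      : [4]
2      : [4, 2]
swap   : [2, 4]
+      : [6]
-2     : [6, -2]
+      : [4]
10     : [4, 10]
drop   : [4]
negate : [-4]
dup    : [-4, -4]
*      : [16]
dup    : [16, 16]
over   : [16, 16, 16]
dup    : [16, 16, 16, 16]
/      : [16, 16, 1]
rot    : [16, 1, 16]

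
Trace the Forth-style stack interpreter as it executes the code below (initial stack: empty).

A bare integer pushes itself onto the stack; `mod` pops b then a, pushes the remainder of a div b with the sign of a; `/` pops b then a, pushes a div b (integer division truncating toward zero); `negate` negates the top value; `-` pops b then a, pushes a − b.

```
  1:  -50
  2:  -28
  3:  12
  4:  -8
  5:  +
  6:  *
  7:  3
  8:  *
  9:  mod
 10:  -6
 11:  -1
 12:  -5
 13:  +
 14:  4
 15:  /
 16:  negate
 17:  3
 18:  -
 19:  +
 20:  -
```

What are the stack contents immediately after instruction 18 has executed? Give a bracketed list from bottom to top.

[-50, -6, -2]

-50    → [-50]
-28    → [-50, -28]
12     → [-50, -28, 12]
-8     → [-50, -28, 12, -8]
+      → [-50, -28, 4]
*      → [-50, -112]
3      → [-50, -112, 3]
*      → [-50, -336]
mod    → [-50]
-6     → [-50, -6]
-1     → [-50, -6, -1]
-5     → [-50, -6, -1, -5]
+      → [-50, -6, -6]
4      → [-50, -6, -6, 4]
/      → [-50, -6, -1]
negate → [-50, -6, 1]
3      → [-50, -6, 1, 3]
-      → [-50, -6, -2]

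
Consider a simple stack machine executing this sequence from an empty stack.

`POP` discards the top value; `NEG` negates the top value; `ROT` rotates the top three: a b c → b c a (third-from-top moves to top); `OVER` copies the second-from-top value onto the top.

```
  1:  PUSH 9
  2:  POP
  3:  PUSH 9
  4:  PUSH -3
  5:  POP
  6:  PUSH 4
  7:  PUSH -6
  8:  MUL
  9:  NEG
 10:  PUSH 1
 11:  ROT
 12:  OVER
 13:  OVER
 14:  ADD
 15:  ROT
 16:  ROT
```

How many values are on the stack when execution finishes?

PUSH 9  -> [9]
POP     -> []
PUSH 9  -> [9]
PUSH -3 -> [9, -3]
POP     -> [9]
PUSH 4  -> [9, 4]
PUSH -6 -> [9, 4, -6]
MUL     -> [9, -24]
NEG     -> [9, 24]
PUSH 1  -> [9, 24, 1]
ROT     -> [24, 1, 9]
OVER    -> [24, 1, 9, 1]
OVER    -> [24, 1, 9, 1, 9]
ADD     -> [24, 1, 9, 10]
ROT     -> [24, 9, 10, 1]
ROT     -> [24, 10, 1, 9]

4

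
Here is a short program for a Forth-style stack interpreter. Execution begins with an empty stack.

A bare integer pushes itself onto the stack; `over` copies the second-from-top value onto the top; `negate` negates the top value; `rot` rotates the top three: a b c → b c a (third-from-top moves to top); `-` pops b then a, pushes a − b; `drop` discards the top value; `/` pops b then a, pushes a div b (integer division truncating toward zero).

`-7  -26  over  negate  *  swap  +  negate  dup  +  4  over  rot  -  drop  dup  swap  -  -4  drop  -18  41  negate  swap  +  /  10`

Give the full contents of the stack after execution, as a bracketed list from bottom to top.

-7     : -7
-26    : -7 -26
over   : -7 -26 -7
negate : -7 -26 7
*      : -7 -182
swap   : -182 -7
+      : -189
negate : 189
dup    : 189 189
+      : 378
4      : 378 4
over   : 378 4 378
rot    : 4 378 378
-      : 4 0
drop   : 4
dup    : 4 4
swap   : 4 4
-      : 0
-4     : 0 -4
drop   : 0
-18    : 0 -18
41     : 0 -18 41
negate : 0 -18 -41
swap   : 0 -41 -18
+      : 0 -59
/      : 0
10     : 0 10

[0, 10]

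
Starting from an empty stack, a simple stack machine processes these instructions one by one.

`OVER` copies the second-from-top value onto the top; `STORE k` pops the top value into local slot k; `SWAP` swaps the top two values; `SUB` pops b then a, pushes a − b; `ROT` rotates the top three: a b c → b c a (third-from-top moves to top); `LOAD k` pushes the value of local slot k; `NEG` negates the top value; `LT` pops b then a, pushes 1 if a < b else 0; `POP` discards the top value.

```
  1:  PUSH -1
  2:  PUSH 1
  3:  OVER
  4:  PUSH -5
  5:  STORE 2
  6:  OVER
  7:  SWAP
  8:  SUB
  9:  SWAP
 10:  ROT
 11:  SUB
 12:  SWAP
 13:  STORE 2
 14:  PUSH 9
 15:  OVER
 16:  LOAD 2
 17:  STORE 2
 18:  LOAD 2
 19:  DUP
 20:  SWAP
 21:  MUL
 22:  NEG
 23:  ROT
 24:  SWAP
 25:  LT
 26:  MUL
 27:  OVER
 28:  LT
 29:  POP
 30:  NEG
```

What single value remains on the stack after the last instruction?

PUSH -1  [-1]
PUSH 1   [-1, 1]
OVER     [-1, 1, -1]
PUSH -5  [-1, 1, -1, -5]
STORE 2  [-1, 1, -1]
OVER     [-1, 1, -1, 1]
SWAP     [-1, 1, 1, -1]
SUB      [-1, 1, 2]
SWAP     [-1, 2, 1]
ROT      [2, 1, -1]
SUB      [2, 2]
SWAP     [2, 2]
STORE 2  [2]
PUSH 9   [2, 9]
OVER     [2, 9, 2]
LOAD 2   [2, 9, 2, 2]
STORE 2  [2, 9, 2]
LOAD 2   [2, 9, 2, 2]
DUP      [2, 9, 2, 2, 2]
SWAP     [2, 9, 2, 2, 2]
MUL      [2, 9, 2, 4]
NEG      [2, 9, 2, -4]
ROT      [2, 2, -4, 9]
SWAP     [2, 2, 9, -4]
LT       [2, 2, 0]
MUL      [2, 0]
OVER     [2, 0, 2]
LT       [2, 1]
POP      [2]
NEG      [-2]

-2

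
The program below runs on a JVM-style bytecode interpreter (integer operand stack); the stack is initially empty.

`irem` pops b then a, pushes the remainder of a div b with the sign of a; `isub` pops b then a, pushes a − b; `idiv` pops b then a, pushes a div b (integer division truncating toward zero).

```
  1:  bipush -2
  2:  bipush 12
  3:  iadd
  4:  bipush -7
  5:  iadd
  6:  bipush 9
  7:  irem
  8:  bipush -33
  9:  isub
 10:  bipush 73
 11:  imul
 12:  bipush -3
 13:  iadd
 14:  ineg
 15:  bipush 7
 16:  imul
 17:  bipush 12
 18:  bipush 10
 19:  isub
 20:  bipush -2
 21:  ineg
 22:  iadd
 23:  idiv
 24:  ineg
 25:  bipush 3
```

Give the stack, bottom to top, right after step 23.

bipush -2   -2
bipush 12   -2 12
iadd        10
bipush -7   10 -7
iadd        3
bipush 9    3 9
irem        3
bipush -33  3 -33
isub        36
bipush 73   36 73
imul        2628
bipush -3   2628 -3
iadd        2625
ineg        -2625
bipush 7    -2625 7
imul        -18375
bipush 12   -18375 12
bipush 10   -18375 12 10
isub        -18375 2
bipush -2   -18375 2 -2
ineg        -18375 2 2
iadd        -18375 4
idiv        -4593

[-4593]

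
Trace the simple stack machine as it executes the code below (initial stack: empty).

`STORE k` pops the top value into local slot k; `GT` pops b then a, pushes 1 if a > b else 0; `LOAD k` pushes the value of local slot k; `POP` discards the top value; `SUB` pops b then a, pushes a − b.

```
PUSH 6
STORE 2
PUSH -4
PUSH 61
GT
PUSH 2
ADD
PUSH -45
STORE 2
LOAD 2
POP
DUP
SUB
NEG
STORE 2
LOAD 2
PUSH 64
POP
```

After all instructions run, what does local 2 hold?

0

PUSH 6   -> 6
STORE 2  -> (empty)
PUSH -4  -> -4
PUSH 61  -> -4 61
GT       -> 0
PUSH 2   -> 0 2
ADD      -> 2
PUSH -45 -> 2 -45
STORE 2  -> 2
LOAD 2   -> 2 -45
POP      -> 2
DUP      -> 2 2
SUB      -> 0
NEG      -> 0
STORE 2  -> (empty)
LOAD 2   -> 0
PUSH 64  -> 0 64
POP      -> 0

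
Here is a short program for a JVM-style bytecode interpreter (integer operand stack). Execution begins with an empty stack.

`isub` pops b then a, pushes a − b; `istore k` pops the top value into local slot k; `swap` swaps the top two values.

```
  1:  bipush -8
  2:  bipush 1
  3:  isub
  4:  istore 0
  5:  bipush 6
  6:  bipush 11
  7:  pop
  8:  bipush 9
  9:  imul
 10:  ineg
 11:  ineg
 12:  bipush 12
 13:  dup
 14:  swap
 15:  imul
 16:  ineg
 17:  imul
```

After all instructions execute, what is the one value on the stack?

-7776

bipush -8  [-8]
bipush 1   [-8, 1]
isub       [-9]
istore 0   []
bipush 6   [6]
bipush 11  [6, 11]
pop        [6]
bipush 9   [6, 9]
imul       [54]
ineg       [-54]
ineg       [54]
bipush 12  [54, 12]
dup        [54, 12, 12]
swap       [54, 12, 12]
imul       [54, 144]
ineg       [54, -144]
imul       [-7776]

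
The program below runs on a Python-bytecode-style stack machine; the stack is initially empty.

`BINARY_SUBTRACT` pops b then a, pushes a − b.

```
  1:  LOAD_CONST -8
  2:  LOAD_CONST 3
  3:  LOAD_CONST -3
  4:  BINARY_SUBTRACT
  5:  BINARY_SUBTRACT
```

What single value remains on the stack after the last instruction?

-14

LOAD_CONST -8   : [-8]
LOAD_CONST 3    : [-8, 3]
LOAD_CONST -3   : [-8, 3, -3]
BINARY_SUBTRACT : [-8, 6]
BINARY_SUBTRACT : [-14]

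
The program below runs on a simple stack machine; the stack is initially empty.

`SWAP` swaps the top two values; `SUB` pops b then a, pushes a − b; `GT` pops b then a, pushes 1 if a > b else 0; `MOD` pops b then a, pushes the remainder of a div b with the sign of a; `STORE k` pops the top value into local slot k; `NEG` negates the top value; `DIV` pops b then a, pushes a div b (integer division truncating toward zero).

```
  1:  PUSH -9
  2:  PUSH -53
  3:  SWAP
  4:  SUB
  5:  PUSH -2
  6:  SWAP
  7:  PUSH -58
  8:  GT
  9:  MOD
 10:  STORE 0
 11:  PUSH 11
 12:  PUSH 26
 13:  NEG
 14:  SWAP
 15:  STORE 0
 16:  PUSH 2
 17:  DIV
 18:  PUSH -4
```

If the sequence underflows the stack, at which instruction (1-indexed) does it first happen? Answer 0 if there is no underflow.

0

PUSH -9   -9
PUSH -53  -9 -53
SWAP      -53 -9
SUB       -44
PUSH -2   -44 -2
SWAP      -2 -44
PUSH -58  -2 -44 -58
GT        -2 1
MOD       0
STORE 0   (empty)
PUSH 11   11
PUSH 26   11 26
NEG       11 -26
SWAP      -26 11
STORE 0   -26
PUSH 2    -26 2
DIV       -13
PUSH -4   -13 -4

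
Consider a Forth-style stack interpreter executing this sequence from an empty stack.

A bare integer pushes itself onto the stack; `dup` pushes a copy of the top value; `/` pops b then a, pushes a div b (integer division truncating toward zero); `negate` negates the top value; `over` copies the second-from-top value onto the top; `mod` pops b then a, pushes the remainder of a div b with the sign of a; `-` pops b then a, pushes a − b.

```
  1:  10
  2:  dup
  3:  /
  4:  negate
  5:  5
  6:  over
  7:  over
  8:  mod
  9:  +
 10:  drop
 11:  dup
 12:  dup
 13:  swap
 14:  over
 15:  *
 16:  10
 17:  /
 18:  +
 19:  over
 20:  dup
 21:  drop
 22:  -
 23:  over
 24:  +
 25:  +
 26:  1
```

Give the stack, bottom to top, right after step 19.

[-1, -1, -1]

10     : [10]
dup    : [10, 10]
/      : [1]
negate : [-1]
5      : [-1, 5]
over   : [-1, 5, -1]
over   : [-1, 5, -1, 5]
mod    : [-1, 5, -1]
+      : [-1, 4]
drop   : [-1]
dup    : [-1, -1]
dup    : [-1, -1, -1]
swap   : [-1, -1, -1]
over   : [-1, -1, -1, -1]
*      : [-1, -1, 1]
10     : [-1, -1, 1, 10]
/      : [-1, -1, 0]
+      : [-1, -1]
over   : [-1, -1, -1]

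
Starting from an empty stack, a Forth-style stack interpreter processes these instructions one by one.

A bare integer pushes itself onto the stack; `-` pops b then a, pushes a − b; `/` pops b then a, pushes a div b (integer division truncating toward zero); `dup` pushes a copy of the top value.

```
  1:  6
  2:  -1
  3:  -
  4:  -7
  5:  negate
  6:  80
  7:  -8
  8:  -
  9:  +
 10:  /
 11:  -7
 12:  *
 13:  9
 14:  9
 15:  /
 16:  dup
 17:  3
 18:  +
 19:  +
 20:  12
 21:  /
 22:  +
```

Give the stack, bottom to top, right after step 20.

6      : [6]
-1     : [6, -1]
-      : [7]
-7     : [7, -7]
negate : [7, 7]
80     : [7, 7, 80]
-8     : [7, 7, 80, -8]
-      : [7, 7, 88]
+      : [7, 95]
/      : [0]
-7     : [0, -7]
*      : [0]
9      : [0, 9]
9      : [0, 9, 9]
/      : [0, 1]
dup    : [0, 1, 1]
3      : [0, 1, 1, 3]
+      : [0, 1, 4]
+      : [0, 5]
12     : [0, 5, 12]

[0, 5, 12]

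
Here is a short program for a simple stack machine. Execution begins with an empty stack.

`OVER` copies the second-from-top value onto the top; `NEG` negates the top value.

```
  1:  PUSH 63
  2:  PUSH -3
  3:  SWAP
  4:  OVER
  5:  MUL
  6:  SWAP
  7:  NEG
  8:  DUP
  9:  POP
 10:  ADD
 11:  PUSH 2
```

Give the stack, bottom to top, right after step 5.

[-3, -189]

PUSH 63 → [63]
PUSH -3 → [63, -3]
SWAP    → [-3, 63]
OVER    → [-3, 63, -3]
MUL     → [-3, -189]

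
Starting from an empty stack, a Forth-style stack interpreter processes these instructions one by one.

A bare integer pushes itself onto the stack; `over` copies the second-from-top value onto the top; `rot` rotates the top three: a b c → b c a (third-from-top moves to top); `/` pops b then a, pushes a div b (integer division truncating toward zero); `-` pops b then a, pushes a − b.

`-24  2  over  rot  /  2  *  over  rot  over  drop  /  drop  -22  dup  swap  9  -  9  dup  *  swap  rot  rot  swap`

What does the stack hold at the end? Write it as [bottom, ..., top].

-24  : -24
2    : -24 2
over : -24 2 -24
rot  : 2 -24 -24
/    : 2 1
2    : 2 1 2
*    : 2 2
over : 2 2 2
rot  : 2 2 2
over : 2 2 2 2
drop : 2 2 2
/    : 2 1
drop : 2
-22  : 2 -22
dup  : 2 -22 -22
swap : 2 -22 -22
9    : 2 -22 -22 9
-    : 2 -22 -31
9    : 2 -22 -31 9
dup  : 2 -22 -31 9 9
*    : 2 -22 -31 81
swap : 2 -22 81 -31
rot  : 2 81 -31 -22
rot  : 2 -31 -22 81
swap : 2 -31 81 -22

[2, -31, 81, -22]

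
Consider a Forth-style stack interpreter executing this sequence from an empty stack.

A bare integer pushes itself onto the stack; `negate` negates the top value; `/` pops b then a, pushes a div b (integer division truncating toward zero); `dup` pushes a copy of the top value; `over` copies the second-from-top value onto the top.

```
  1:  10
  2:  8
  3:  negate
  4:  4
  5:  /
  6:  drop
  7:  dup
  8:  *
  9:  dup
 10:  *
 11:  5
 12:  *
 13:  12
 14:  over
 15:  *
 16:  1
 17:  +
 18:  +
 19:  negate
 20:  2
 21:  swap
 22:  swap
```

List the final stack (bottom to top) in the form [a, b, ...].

10      [10]
8       [10, 8]
negate  [10, -8]
4       [10, -8, 4]
/       [10, -2]
drop    [10]
dup     [10, 10]
*       [100]
dup     [100, 100]
*       [10000]
5       [10000, 5]
*       [50000]
12      [50000, 12]
over    [50000, 12, 50000]
*       [50000, 600000]
1       [50000, 600000, 1]
+       [50000, 600001]
+       [650001]
negate  [-650001]
2       [-650001, 2]
swap    [2, -650001]
swap    [-650001, 2]

[-650001, 2]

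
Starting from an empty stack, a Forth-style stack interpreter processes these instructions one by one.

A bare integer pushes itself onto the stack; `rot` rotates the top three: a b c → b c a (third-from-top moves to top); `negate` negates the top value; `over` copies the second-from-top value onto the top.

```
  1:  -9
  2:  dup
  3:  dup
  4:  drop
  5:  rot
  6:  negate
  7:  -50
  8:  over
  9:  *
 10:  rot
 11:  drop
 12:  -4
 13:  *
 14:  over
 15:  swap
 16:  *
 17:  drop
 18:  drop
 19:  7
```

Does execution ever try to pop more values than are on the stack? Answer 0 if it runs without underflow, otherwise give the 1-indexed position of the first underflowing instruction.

5

-9    -9
dup   -9 -9
dup   -9 -9 -9
drop  -9 -9
rot  — needs 3 operands, stack has 2 → underflow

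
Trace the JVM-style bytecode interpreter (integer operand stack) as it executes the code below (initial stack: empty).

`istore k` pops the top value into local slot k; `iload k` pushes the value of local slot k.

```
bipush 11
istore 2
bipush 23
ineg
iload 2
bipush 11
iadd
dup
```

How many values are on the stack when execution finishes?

bipush 11 : [11]
istore 2  : []
bipush 23 : [23]
ineg      : [-23]
iload 2   : [-23, 11]
bipush 11 : [-23, 11, 11]
iadd      : [-23, 22]
dup       : [-23, 22, 22]

3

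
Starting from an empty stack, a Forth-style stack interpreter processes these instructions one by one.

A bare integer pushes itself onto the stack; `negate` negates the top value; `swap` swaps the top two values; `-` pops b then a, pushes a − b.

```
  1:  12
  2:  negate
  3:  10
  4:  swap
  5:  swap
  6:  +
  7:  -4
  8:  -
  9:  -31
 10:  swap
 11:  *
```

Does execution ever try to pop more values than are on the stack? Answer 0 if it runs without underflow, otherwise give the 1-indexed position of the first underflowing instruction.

0

12     → [12]
negate → [-12]
10     → [-12, 10]
swap   → [10, -12]
swap   → [-12, 10]
+      → [-2]
-4     → [-2, -4]
-      → [2]
-31    → [2, -31]
swap   → [-31, 2]
*      → [-62]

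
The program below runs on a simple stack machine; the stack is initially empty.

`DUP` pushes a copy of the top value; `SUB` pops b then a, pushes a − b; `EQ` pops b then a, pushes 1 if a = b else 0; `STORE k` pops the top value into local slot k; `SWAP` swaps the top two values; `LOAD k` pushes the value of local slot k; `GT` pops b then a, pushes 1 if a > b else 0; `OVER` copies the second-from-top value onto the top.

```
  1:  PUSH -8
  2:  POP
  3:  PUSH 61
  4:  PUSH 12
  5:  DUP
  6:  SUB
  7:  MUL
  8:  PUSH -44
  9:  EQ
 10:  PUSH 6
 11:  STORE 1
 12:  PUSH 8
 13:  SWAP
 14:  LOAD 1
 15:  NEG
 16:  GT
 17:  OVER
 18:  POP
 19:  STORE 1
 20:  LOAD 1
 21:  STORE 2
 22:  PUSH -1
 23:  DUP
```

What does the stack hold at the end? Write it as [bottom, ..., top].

[8, -1, -1]

PUSH -8  -> [-8]
POP      -> []
PUSH 61  -> [61]
PUSH 12  -> [61, 12]
DUP      -> [61, 12, 12]
SUB      -> [61, 0]
MUL      -> [0]
PUSH -44 -> [0, -44]
EQ       -> [0]
PUSH 6   -> [0, 6]
STORE 1  -> [0]
PUSH 8   -> [0, 8]
SWAP     -> [8, 0]
LOAD 1   -> [8, 0, 6]
NEG      -> [8, 0, -6]
GT       -> [8, 1]
OVER     -> [8, 1, 8]
POP      -> [8, 1]
STORE 1  -> [8]
LOAD 1   -> [8, 1]
STORE 2  -> [8]
PUSH -1  -> [8, -1]
DUP      -> [8, -1, -1]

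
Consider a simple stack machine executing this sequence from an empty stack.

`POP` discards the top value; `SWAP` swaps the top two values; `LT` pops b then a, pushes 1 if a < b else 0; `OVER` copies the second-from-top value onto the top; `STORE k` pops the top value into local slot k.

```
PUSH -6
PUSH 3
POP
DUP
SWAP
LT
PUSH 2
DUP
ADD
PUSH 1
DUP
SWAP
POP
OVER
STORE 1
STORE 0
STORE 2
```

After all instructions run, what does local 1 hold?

PUSH -6 → -6
PUSH 3  → -6 3
POP     → -6
DUP     → -6 -6
SWAP    → -6 -6
LT      → 0
PUSH 2  → 0 2
DUP     → 0 2 2
ADD     → 0 4
PUSH 1  → 0 4 1
DUP     → 0 4 1 1
SWAP    → 0 4 1 1
POP     → 0 4 1
OVER    → 0 4 1 4
STORE 1 → 0 4 1
STORE 0 → 0 4
STORE 2 → 0

4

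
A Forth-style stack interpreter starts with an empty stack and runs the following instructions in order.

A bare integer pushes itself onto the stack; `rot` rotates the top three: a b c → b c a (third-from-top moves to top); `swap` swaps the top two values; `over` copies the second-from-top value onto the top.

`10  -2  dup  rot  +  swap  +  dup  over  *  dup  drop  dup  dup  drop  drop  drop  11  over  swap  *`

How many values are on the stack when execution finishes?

2

10   → [10]
-2   → [10, -2]
dup  → [10, -2, -2]
rot  → [-2, -2, 10]
+    → [-2, 8]
swap → [8, -2]
+    → [6]
dup  → [6, 6]
over → [6, 6, 6]
*    → [6, 36]
dup  → [6, 36, 36]
drop → [6, 36]
dup  → [6, 36, 36]
dup  → [6, 36, 36, 36]
drop → [6, 36, 36]
drop → [6, 36]
drop → [6]
11   → [6, 11]
over → [6, 11, 6]
swap → [6, 6, 11]
*    → [6, 66]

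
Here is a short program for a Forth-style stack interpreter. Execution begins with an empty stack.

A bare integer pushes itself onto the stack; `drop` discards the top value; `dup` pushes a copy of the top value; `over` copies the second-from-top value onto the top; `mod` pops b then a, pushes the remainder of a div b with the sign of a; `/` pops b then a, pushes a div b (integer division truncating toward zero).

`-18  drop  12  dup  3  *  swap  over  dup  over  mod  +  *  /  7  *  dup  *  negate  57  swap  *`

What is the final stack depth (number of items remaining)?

-18     [-18]
drop    []
12      [12]
dup     [12, 12]
3       [12, 12, 3]
*       [12, 36]
swap    [36, 12]
over    [36, 12, 36]
dup     [36, 12, 36, 36]
over    [36, 12, 36, 36, 36]
mod     [36, 12, 36, 0]
+       [36, 12, 36]
*       [36, 432]
/       [0]
7       [0, 7]
*       [0]
dup     [0, 0]
*       [0]
negate  [0]
57      [0, 57]
swap    [57, 0]
*       [0]

1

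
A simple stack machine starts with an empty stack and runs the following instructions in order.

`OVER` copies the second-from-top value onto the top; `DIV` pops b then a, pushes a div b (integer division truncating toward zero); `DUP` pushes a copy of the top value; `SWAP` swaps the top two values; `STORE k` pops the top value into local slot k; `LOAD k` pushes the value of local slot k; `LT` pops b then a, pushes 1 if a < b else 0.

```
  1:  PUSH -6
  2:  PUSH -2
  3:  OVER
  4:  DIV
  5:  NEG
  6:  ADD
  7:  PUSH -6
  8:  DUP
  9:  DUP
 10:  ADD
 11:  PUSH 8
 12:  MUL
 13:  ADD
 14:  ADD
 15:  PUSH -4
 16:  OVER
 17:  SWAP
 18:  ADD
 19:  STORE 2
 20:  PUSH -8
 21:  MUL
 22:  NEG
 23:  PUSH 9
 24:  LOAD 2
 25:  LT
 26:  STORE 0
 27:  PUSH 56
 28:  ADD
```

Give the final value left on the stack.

-808

PUSH -6 : -6
PUSH -2 : -6 -2
OVER    : -6 -2 -6
DIV     : -6 0
NEG     : -6 0
ADD     : -6
PUSH -6 : -6 -6
DUP     : -6 -6 -6
DUP     : -6 -6 -6 -6
ADD     : -6 -6 -12
PUSH 8  : -6 -6 -12 8
MUL     : -6 -6 -96
ADD     : -6 -102
ADD     : -108
PUSH -4 : -108 -4
OVER    : -108 -4 -108
SWAP    : -108 -108 -4
ADD     : -108 -112
STORE 2 : -108
PUSH -8 : -108 -8
MUL     : 864
NEG     : -864
PUSH 9  : -864 9
LOAD 2  : -864 9 -112
LT      : -864 0
STORE 0 : -864
PUSH 56 : -864 56
ADD     : -808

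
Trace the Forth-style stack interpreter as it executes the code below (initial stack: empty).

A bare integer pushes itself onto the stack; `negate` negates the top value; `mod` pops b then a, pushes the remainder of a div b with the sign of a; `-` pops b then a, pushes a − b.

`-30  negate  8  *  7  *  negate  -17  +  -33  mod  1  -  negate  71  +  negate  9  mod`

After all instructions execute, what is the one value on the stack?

-5

-30     [-30]
negate  [30]
8       [30, 8]
*       [240]
7       [240, 7]
*       [1680]
negate  [-1680]
-17     [-1680, -17]
+       [-1697]
-33     [-1697, -33]
mod     [-14]
1       [-14, 1]
-       [-15]
negate  [15]
71      [15, 71]
+       [86]
negate  [-86]
9       [-86, 9]
mod     [-5]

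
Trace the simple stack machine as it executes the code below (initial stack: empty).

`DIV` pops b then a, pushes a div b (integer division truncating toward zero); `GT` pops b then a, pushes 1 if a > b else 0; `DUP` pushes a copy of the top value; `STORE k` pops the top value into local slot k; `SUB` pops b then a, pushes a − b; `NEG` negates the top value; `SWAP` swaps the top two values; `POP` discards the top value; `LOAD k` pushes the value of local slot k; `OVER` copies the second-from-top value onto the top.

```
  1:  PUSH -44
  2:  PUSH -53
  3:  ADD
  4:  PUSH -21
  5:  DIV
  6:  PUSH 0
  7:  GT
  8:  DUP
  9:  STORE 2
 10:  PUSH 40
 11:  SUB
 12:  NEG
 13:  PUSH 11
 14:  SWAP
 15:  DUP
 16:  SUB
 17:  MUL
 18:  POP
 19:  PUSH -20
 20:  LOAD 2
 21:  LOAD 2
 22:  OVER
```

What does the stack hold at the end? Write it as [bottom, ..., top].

PUSH -44 -> -44
PUSH -53 -> -44 -53
ADD      -> -97
PUSH -21 -> -97 -21
DIV      -> 4
PUSH 0   -> 4 0
GT       -> 1
DUP      -> 1 1
STORE 2  -> 1
PUSH 40  -> 1 40
SUB      -> -39
NEG      -> 39
PUSH 11  -> 39 11
SWAP     -> 11 39
DUP      -> 11 39 39
SUB      -> 11 0
MUL      -> 0
POP      -> (empty)
PUSH -20 -> -20
LOAD 2   -> -20 1
LOAD 2   -> -20 1 1
OVER     -> -20 1 1 1

[-20, 1, 1, 1]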